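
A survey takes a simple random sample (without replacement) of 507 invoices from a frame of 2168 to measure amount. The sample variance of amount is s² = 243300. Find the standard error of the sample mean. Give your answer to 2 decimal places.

Under SRS without replacement, Var(ȳ) = (1 − f)·s²/n with f = n/N = 507/2168 = 0.23385609.
Var(ȳ) = (1 − 0.23385609)·243300/507 = 0.76614391·479.88166 = 367.65841.
SE(ȳ) = √(367.65841) = 19.17.

19.17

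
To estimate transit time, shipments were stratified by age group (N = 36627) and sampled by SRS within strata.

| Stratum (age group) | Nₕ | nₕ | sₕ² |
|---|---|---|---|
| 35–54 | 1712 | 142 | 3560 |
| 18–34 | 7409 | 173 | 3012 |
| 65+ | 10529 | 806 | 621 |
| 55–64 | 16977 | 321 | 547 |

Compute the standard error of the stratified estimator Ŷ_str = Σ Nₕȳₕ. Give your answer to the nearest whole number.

Var(Ŷ_str) = Σₕ Nₕ²(1 − fₕ)sₕ²/nₕ.
35–54: 1712²·(1 − 142/1712)·3560/142 = 6.7385285 × 10^7.
18–34: 7409²·(1 − 173/7409)·3012/173 = 9.3339833 × 10^8.
65+: 10529²·(1 − 806/10529)·621/806 = 7.8875835 × 10^7.
55–64: 16977²·(1 − 321/16977)·547/321 = 4.8185232 × 10^8.
Sum = 1.5615118 × 10^9.
SE = √(1.5615118 × 10^9) = 39516.

39516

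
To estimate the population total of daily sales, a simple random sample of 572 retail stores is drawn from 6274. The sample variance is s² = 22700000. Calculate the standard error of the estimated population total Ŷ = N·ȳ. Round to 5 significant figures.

1.1915 × 10^6

Var(Ŷ) = N²·Var(ȳ) = N²·(1 − n/N)·s²/n.
f = 572/6274 = 0.09116991; Var(ȳ) = 0.90883009·22700000/572 = 36067.208.
Var(Ŷ) = 6274² · 36067.208 = 1.4197162 × 10^12.
SE(Ŷ) = √(1.4197162 × 10^12) = 1.1915 × 10^6.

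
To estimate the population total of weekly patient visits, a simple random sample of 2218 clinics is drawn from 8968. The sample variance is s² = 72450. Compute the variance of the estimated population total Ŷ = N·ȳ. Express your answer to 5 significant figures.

Var(Ŷ) = N²·Var(ȳ) = N²·(1 − n/N)·s²/n.
f = 2218/8968 = 0.24732382; Var(ȳ) = 0.75267618·72450/2218 = 24.585838.
Var(Ŷ) = 8968² · 24.585838 = 1.9773166 × 10^9.

1.9773 × 10^9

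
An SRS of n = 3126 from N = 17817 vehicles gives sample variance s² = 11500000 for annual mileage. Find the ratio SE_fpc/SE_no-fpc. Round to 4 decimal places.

f = n/N = 3126/17817 = 0.17545041.
SE_no-fpc = √(s²/n) = 60.6533; SE_fpc = √((1−f)s²/n) = 55.076055.
Ratio = √(1−f) = 0.90804713.

0.9080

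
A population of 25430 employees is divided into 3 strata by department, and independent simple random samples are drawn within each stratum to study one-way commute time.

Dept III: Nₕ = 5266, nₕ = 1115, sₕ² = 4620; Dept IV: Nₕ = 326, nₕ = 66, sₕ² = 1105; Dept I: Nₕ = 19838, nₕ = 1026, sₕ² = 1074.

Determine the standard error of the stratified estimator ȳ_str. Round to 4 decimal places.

Var(ȳ_str) = Σₕ Wₕ²(1 − fₕ)sₕ²/nₕ with Wₕ = Nₕ/N, N = 25430.
Dept III: Wₕ = 0.20707825; term = 0.20707825²·(1 − 0.21173566)·4620/1115 = 0.14005802.
Dept IV: Wₕ = 0.01281950; term = 0.01281950²·(1 − 0.20245399)·1105/66 = 0.0021944039.
Dept I: Wₕ = 0.78010224; term = 0.78010224²·(1 − 0.05171892)·1074/1026 = 0.60408362.
Sum = 0.74633604.
SE = √(0.74633604) = 0.8639.

0.8639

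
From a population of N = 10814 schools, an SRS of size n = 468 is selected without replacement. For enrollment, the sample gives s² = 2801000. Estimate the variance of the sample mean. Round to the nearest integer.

5726

Under SRS without replacement, Var(ȳ) = (1 − f)·s²/n with f = n/N = 468/10814 = 0.04327723.
Var(ȳ) = (1 − 0.04327723)·2801000/468 = 0.95672277·5985.0427 = 5726.0266.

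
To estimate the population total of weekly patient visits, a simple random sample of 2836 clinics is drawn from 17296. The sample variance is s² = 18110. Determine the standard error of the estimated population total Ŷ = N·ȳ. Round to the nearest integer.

39963

Var(Ŷ) = N²·Var(ȳ) = N²·(1 − n/N)·s²/n.
f = 2836/17296 = 0.16396855; Var(ȳ) = 0.83603145·18110/2836 = 5.3386917.
Var(Ŷ) = 17296² · 5.3386917 = 1.5970782 × 10^9.
SE(Ŷ) = √(1.5970782 × 10^9) = 39963.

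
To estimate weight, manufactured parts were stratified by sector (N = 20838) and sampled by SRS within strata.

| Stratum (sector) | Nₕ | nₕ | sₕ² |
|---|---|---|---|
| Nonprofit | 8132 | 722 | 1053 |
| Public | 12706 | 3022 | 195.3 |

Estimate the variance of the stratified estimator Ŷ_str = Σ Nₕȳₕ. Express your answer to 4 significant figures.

Var(Ŷ_str) = Σₕ Nₕ²(1 − fₕ)sₕ²/nₕ.
Nonprofit: 8132²·(1 − 722/8132)·1053/722 = 8.788338 × 10^7.
Public: 12706²·(1 − 3022/12706)·195.3/3022 = 7.9519092 × 10^6.
Sum = 9.5835289 × 10^7.

9.584 × 10^7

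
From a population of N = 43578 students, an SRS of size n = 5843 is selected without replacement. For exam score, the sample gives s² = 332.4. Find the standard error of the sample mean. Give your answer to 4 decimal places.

Under SRS without replacement, Var(ȳ) = (1 − f)·s²/n with f = n/N = 5843/43578 = 0.13408142.
Var(ȳ) = (1 − 0.13408142)·332.4/5843 = 0.86591858·0.056888585 = 0.049260883.
SE(ȳ) = √(0.049260883) = 0.2219.

0.2219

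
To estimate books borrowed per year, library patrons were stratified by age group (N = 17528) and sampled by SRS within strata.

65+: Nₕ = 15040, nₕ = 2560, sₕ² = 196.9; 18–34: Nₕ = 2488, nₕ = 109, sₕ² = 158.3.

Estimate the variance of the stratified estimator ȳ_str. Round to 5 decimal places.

0.07497

Var(ȳ_str) = Σₕ Wₕ²(1 − fₕ)sₕ²/nₕ with Wₕ = Nₕ/N, N = 17528.
65+: Wₕ = 0.85805568; term = 0.85805568²·(1 − 0.17021277)·196.9/2560 = 0.046989783.
18–34: Wₕ = 0.14194432; term = 0.14194432²·(1 − 0.04381029)·158.3/109 = 0.027979149.
Sum = 0.074968932.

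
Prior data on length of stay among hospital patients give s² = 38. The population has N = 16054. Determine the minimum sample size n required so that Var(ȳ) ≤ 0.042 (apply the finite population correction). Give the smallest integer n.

Without fpc, n₀ = s²/D = 38/0.042 = 904.7619.
With fpc, (1 − n/N)·s²/n ≤ D requires n ≥ n₀/(1 + n₀/N) = 904.7619/(1 + 904.7619/16054) = 856.4922.
Rounding up, n = 857.

857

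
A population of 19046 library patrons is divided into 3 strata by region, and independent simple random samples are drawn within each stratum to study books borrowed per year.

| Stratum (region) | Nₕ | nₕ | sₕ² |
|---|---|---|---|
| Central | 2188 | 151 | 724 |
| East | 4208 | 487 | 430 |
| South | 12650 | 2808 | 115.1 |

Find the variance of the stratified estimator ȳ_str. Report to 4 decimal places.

0.1111

Var(ȳ_str) = Σₕ Wₕ²(1 − fₕ)sₕ²/nₕ with Wₕ = Nₕ/N, N = 19046.
Central: Wₕ = 0.11487976; term = 0.11487976²·(1 − 0.06901280)·724/151 = 0.058910459.
East: Wₕ = 0.22093878; term = 0.22093878²·(1 − 0.11573194)·430/487 = 0.038112491.
South: Wₕ = 0.66418146; term = 0.66418146²·(1 − 0.22197628)·115.1/2808 = 0.014068395.
Sum = 0.11109135.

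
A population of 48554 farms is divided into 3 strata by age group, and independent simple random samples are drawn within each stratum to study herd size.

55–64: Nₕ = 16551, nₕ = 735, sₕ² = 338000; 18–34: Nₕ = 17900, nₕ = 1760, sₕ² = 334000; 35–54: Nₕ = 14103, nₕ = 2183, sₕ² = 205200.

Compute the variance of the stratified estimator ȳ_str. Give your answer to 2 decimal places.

81.02

Var(ȳ_str) = Σₕ Wₕ²(1 − fₕ)sₕ²/nₕ with Wₕ = Nₕ/N, N = 48554.
55–64: Wₕ = 0.34087820; term = 0.34087820²·(1 − 0.04440819)·338000/735 = 51.062283.
18–34: Wₕ = 0.36866170; term = 0.36866170²·(1 − 0.09832402)·334000/1760 = 23.256285.
35–54: Wₕ = 0.29046011; term = 0.29046011²·(1 − 0.15478976)·205200/2183 = 6.7028786.
Sum = 81.021447.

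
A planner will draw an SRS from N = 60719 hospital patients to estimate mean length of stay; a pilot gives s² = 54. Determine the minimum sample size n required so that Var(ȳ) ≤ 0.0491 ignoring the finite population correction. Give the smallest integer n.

Without fpc, n₀ = s²/D = 54/0.0491 = 1099.7963.
Rounding up, n = 1100.

1100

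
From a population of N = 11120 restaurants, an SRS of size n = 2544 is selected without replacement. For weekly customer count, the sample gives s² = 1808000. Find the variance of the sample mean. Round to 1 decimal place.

Under SRS without replacement, Var(ȳ) = (1 − f)·s²/n with f = n/N = 2544/11120 = 0.22877698.
Var(ȳ) = (1 − 0.22877698)·1808000/2544 = 0.77122302·710.69182 = 548.1019.

548.1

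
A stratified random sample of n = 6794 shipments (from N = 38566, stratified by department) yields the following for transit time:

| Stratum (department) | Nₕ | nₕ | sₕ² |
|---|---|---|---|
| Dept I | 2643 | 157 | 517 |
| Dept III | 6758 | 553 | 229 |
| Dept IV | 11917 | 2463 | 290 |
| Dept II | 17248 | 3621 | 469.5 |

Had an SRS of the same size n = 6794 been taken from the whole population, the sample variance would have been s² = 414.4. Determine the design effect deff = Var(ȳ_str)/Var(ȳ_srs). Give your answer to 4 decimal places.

1.1071

Var(ȳ_str) = Σ Wₕ²(1−fₕ)sₕ²/nₕ with Wₕ = Nₕ/38566:
  Dept I: (2643/38566)²·(1−157/2643)·517/157 = 0.014547219
  Dept III: (6758/38566)²·(1−553/6758)·229/553 = 0.011675114
  Dept IV: (11917/38566)²·(1−2463/11917)·290/2463 = 0.0089188104
  Dept II: (17248/38566)²·(1−3621/17248)·469.5/3621 = 0.02048976
  → Var(ȳ_str) = 0.055630903.
Var(ȳ_srs) = (1 − 6794/38566)·414.4/6794 = 0.05024978.
deff = 0.055630903 / 0.05024978 = 1.1071.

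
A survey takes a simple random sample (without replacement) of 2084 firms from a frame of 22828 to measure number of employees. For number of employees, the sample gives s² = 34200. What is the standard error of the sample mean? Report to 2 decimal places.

Under SRS without replacement, Var(ȳ) = (1 − f)·s²/n with f = n/N = 2084/22828 = 0.09129140.
Var(ȳ) = (1 − 0.09129140)·34200/2084 = 0.90870860·16.410749 = 14.912588.
SE(ȳ) = √(14.912588) = 3.86.

3.86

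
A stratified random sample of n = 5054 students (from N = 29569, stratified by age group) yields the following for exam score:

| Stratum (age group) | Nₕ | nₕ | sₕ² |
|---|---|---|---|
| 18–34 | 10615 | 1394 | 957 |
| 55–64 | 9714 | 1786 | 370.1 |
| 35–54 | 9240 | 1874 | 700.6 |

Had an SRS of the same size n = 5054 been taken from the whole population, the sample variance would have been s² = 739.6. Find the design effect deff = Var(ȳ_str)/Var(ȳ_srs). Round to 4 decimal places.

1.0238

Var(ȳ_str) = Σ Wₕ²(1−fₕ)sₕ²/nₕ with Wₕ = Nₕ/29569:
  18–34: (10615/29569)²·(1−1394/10615)·957/1394 = 0.076855316
  55–64: (9714/29569)²·(1−1786/9714)·370.1/1786 = 0.018252657
  35–54: (9240/29569)²·(1−1874/9240)·700.6/1874 = 0.029102544
  → Var(ȳ_str) = 0.12421052.
Var(ȳ_srs) = (1 − 5054/29569)·739.6/5054 = 0.12132685.
deff = 0.12421052 / 0.12132685 = 1.0238.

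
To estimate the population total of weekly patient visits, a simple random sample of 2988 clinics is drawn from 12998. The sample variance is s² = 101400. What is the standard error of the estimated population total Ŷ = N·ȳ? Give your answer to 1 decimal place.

66448.3

Var(Ŷ) = N²·Var(ȳ) = N²·(1 − n/N)·s²/n.
f = 2988/12998 = 0.22988152; Var(ȳ) = 0.77011848·101400/2988 = 26.134543.
Var(Ŷ) = 12998² · 26.134543 = 4.4153789 × 10^9.
SE(Ŷ) = √(4.4153789 × 10^9) = 66448.3.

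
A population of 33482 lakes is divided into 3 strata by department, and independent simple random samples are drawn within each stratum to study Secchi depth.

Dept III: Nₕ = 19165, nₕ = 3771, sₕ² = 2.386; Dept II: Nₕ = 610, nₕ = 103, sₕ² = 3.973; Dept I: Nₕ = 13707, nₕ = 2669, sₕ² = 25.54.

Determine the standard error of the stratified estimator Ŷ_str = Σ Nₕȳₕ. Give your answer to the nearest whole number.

Var(Ŷ_str) = Σₕ Nₕ²(1 − fₕ)sₕ²/nₕ.
Dept III: 19165²·(1 − 3771/19165)·2.386/3771 = 186669.86.
Dept II: 610²·(1 − 103/610)·3.973/103 = 11929.415.
Dept I: 13707²·(1 − 2669/13707)·25.54/2669 = 1.4477885 × 10^6.
Sum = 1.6463878 × 10^6.
SE = √(1.6463878 × 10^6) = 1283.

1283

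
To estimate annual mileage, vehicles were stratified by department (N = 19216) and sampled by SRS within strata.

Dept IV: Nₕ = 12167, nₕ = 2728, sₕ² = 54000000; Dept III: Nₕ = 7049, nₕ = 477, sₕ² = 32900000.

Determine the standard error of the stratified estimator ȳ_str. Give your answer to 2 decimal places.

Var(ȳ_str) = Σₕ Wₕ²(1 − fₕ)sₕ²/nₕ with Wₕ = Nₕ/N, N = 19216.
Dept IV: Wₕ = 0.63317027; term = 0.63317027²·(1 − 0.22421304)·54000000/2728 = 6156.4862.
Dept III: Wₕ = 0.36682973; term = 0.36682973²·(1 − 0.06766917)·32900000/477 = 8653.1973.
Sum = 14809.684.
SE = √(14809.684) = 121.70.

121.70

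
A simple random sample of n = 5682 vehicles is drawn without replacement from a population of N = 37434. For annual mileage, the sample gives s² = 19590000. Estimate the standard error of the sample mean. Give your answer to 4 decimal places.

54.0778

Under SRS without replacement, Var(ȳ) = (1 − f)·s²/n with f = n/N = 5682/37434 = 0.15178715.
Var(ȳ) = (1 − 0.15178715)·19590000/5682 = 0.84821285·3447.7297 = 2924.4086.
SE(ȳ) = √(2924.4086) = 54.0778.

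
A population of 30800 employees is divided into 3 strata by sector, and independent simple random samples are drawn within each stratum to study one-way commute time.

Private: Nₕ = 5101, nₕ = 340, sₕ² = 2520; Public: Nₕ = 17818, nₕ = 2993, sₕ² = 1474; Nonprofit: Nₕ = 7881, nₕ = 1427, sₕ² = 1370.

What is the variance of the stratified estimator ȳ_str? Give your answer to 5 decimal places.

0.37836

Var(ȳ_str) = Σₕ Wₕ²(1 − fₕ)sₕ²/nₕ with Wₕ = Nₕ/N, N = 30800.
Private: Wₕ = 0.16561688; term = 0.16561688²·(1 − 0.06665360)·2520/340 = 0.18974647.
Public: Wₕ = 0.57850649; term = 0.57850649²·(1 − 0.16797620)·1474/2993 = 0.13713332.
Nonprofit: Wₕ = 0.25587662; term = 0.25587662²·(1 − 0.18106839)·1370/1427 = 0.051476078.
Sum = 0.37835587.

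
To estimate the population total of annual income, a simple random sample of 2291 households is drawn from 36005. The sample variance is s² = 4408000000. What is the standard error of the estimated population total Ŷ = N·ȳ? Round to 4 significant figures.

4.833 × 10^7

Var(Ŷ) = N²·Var(ȳ) = N²·(1 − n/N)·s²/n.
f = 2291/36005 = 0.06363005; Var(ȳ) = 0.93636995·4408000000/2291 = 1.8016232 × 10^6.
Var(Ŷ) = 36005² · (1.8016232 × 10^6) = 2.3355523 × 10^15.
SE(Ŷ) = √(2.3355523 × 10^15) = 4.833 × 10^7.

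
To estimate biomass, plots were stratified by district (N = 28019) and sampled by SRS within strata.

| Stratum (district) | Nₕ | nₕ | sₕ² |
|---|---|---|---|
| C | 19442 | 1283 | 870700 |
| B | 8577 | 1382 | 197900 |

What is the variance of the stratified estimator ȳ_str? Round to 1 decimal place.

Var(ȳ_str) = Σₕ Wₕ²(1 − fₕ)sₕ²/nₕ with Wₕ = Nₕ/N, N = 28019.
C: Wₕ = 0.69388629; term = 0.69388629²·(1 − 0.06599115)·870700/1283 = 305.18943.
B: Wₕ = 0.30611371; term = 0.30611371²·(1 − 0.16112860)·197900/1382 = 11.256379.
Sum = 316.44581.

316.4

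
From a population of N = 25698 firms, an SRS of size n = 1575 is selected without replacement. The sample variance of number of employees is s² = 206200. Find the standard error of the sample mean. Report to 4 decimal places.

Under SRS without replacement, Var(ȳ) = (1 − f)·s²/n with f = n/N = 1575/25698 = 0.06128882.
Var(ȳ) = (1 − 0.06128882)·206200/1575 = 0.93871118·130.92063 = 122.89666.
SE(ȳ) = √(122.89666) = 11.0859.

11.0859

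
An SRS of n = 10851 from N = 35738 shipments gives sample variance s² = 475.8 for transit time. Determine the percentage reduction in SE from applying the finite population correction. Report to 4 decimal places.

16.5510

f = n/N = 10851/35738 = 0.30362639.
SE_no-fpc = √(s²/n) = 0.20940032; SE_fpc = √((1−f)s²/n) = 0.17474248.
Ratio = √(1−f) = 0.83449003. Reduction = 100·(1 − 0.83449003) = 16.5510%.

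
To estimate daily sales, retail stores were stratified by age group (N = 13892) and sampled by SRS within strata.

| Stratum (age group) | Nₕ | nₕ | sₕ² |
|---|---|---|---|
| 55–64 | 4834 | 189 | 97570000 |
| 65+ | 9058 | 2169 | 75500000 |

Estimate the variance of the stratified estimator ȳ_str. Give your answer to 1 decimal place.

Var(ȳ_str) = Σₕ Wₕ²(1 − fₕ)sₕ²/nₕ with Wₕ = Nₕ/N, N = 13892.
55–64: Wₕ = 0.34797005; term = 0.34797005²·(1 − 0.03909806)·97570000/189 = 60064.424.
65+: Wₕ = 0.65202995; term = 0.65202995²·(1 − 0.23945683)·75500000/2169 = 11255.022.
Sum = 71319.446.

71319.4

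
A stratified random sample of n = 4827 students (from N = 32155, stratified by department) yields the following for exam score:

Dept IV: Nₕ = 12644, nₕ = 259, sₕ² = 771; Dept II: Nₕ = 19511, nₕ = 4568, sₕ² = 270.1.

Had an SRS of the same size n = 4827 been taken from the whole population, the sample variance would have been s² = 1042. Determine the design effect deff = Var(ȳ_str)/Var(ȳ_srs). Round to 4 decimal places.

2.5484

Var(ȳ_str) = Σ Wₕ²(1−fₕ)sₕ²/nₕ with Wₕ = Nₕ/32155:
  Dept IV: (12644/32155)²·(1−259/12644)·771/259 = 0.45085624
  Dept II: (19511/32155)²·(1−4568/19511)·270.1/4568 = 0.016673193
  → Var(ȳ_str) = 0.46752943.
Var(ȳ_srs) = (1 − 4827/32155)·1042/4827 = 0.18346353.
deff = 0.46752943 / 0.18346353 = 2.5484.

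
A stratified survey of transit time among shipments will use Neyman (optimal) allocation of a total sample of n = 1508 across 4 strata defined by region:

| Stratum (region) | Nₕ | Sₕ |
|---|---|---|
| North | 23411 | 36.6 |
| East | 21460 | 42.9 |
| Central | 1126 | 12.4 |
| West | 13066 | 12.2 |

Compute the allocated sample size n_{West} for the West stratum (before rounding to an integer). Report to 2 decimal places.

Neyman allocation: nₕ = n·NₕSₕ / Σⱼ NⱼSⱼ.
Σ NⱼSⱼ = 23411·36.6 + 21460·42.9 + 1126·12.4 + 13066·12.2 = 1.9508442 × 10^6.
n_{West} = 1508·13066·12.2 / (1.9508442 × 10^6) = 123.22.

123.22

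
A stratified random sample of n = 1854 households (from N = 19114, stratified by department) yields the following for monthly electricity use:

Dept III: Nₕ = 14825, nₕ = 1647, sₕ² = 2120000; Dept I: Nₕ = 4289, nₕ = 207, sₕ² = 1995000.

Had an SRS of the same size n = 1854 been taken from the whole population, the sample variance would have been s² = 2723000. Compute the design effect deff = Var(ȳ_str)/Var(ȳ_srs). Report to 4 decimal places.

0.8672

Var(ȳ_str) = Σ Wₕ²(1−fₕ)sₕ²/nₕ with Wₕ = Nₕ/19114:
  Dept III: (14825/19114)²·(1−1647/14825)·2120000/1647 = 688.30877
  Dept I: (4289/19114)²·(1−207/4289)·1995000/207 = 461.84733
  → Var(ȳ_str) = 1150.1561.
Var(ȳ_srs) = (1 − 1854/19114)·2723000/1854 = 1326.2553.
deff = 1150.1561 / 1326.2553 = 0.8672.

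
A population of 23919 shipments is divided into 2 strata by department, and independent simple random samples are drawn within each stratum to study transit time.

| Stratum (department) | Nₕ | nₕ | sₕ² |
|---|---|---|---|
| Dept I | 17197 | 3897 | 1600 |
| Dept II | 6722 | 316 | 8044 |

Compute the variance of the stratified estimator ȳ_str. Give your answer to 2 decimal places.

2.08

Var(ȳ_str) = Σₕ Wₕ²(1 − fₕ)sₕ²/nₕ with Wₕ = Nₕ/N, N = 23919.
Dept I: Wₕ = 0.71896818; term = 0.71896818²·(1 − 0.22660929)·1600/3897 = 0.16413752.
Dept II: Wₕ = 0.28103182; term = 0.28103182²·(1 − 0.04700982)·8044/316 = 1.9159509.
Sum = 2.0800884.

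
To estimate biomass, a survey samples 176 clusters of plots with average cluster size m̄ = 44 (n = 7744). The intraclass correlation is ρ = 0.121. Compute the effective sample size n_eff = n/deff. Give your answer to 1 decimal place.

deff = 1 + (44 − 1)·0.121 = 1 + 5.203 = 6.203.
n_eff = 7744 / 6.203 = 1248.4.

1248.4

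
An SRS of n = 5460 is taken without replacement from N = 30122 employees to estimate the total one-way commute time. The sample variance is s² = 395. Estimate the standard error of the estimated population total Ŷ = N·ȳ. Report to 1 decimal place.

7330.9

Var(Ŷ) = N²·Var(ȳ) = N²·(1 − n/N)·s²/n.
f = 5460/30122 = 0.18126286; Var(ȳ) = 0.81873714·395/5460 = 0.059230983.
Var(Ŷ) = 30122² · 0.059230983 = 5.3742337 × 10^7.
SE(Ŷ) = √(5.3742337 × 10^7) = 7330.9.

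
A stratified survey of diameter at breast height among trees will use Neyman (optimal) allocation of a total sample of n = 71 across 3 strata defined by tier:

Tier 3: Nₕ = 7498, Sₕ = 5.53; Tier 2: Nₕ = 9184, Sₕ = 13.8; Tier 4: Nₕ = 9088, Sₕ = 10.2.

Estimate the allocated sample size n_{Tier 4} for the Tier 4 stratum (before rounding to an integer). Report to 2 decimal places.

25.23

Neyman allocation: nₕ = n·NₕSₕ / Σⱼ NⱼSⱼ.
Σ NⱼSⱼ = 7498·5.53 + 9184·13.8 + 9088·10.2 = 260900.74.
n_{Tier 4} = 71·9088·10.2 / 260900.74 = 25.23.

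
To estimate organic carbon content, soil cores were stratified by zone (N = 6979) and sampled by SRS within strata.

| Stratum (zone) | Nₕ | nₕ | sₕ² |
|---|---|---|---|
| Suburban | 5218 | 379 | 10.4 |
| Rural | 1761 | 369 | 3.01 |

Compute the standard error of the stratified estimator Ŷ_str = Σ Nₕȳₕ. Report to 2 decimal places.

844.32

Var(Ŷ_str) = Σₕ Nₕ²(1 − fₕ)sₕ²/nₕ.
Suburban: 5218²·(1 − 379/5218)·10.4/379 = 692873.3.
Rural: 1761²·(1 − 369/1761)·3.01/369 = 19995.797.
Sum = 712869.1.
SE = √(712869.1) = 844.32.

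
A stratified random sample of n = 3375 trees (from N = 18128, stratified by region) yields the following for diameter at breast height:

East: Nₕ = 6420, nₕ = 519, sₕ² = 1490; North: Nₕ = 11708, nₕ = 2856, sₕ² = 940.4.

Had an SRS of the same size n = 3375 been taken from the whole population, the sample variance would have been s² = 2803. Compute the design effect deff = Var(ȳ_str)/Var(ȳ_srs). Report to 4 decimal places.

Var(ȳ_str) = Σ Wₕ²(1−fₕ)sₕ²/nₕ with Wₕ = Nₕ/18128:
  East: (6420/18128)²·(1−519/6420)·1490/519 = 0.33096325
  North: (11708/18128)²·(1−2856/11708)·940.4/2856 = 0.10384336
  → Var(ȳ_str) = 0.43480661.
Var(ȳ_srs) = (1 − 3375/18128)·2803/3375 = 0.67589584.
deff = 0.43480661 / 0.67589584 = 0.6433.

0.6433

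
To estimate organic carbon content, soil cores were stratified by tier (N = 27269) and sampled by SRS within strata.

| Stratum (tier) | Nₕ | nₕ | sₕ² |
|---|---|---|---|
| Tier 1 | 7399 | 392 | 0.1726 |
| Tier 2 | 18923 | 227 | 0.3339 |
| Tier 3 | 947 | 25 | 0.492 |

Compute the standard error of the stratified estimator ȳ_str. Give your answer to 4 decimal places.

Var(ȳ_str) = Σₕ Wₕ²(1 − fₕ)sₕ²/nₕ with Wₕ = Nₕ/N, N = 27269.
Tier 1: Wₕ = 0.27133375; term = 0.27133375²·(1 − 0.05298013)·0.1726/392 = 3.0698803 × 10^-5.
Tier 2: Wₕ = 0.69393817; term = 0.69393817²·(1 − 0.01199598)·0.3339/227 = 6.9982721 × 10^-4.
Tier 3: Wₕ = 0.03472808; term = 0.03472808²·(1 − 0.02639916)·0.492/25 = 2.3108277 × 10^-5.
Sum = 7.5363429 × 10^-4.
SE = √(7.5363429 × 10^-4) = 0.0275.

0.0275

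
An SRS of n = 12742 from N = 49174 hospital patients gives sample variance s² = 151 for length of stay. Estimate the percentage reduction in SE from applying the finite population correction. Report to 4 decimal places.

f = n/N = 12742/49174 = 0.25912067.
SE_no-fpc = √(s²/n) = 0.10886034; SE_fpc = √((1−f)s²/n) = 0.093700824.
Ratio = √(1−f) = 0.86074347. Reduction = 100·(1 − 0.86074347) = 13.9257%.

13.9257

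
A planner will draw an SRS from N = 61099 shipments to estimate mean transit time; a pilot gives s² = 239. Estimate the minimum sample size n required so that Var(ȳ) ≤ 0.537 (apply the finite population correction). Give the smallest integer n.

Without fpc, n₀ = s²/D = 239/0.537 = 445.0652.
With fpc, (1 − n/N)·s²/n ≤ D requires n ≥ n₀/(1 + n₀/N) = 445.0652/(1 + 445.0652/61099) = 441.8466.
Rounding up, n = 442.

442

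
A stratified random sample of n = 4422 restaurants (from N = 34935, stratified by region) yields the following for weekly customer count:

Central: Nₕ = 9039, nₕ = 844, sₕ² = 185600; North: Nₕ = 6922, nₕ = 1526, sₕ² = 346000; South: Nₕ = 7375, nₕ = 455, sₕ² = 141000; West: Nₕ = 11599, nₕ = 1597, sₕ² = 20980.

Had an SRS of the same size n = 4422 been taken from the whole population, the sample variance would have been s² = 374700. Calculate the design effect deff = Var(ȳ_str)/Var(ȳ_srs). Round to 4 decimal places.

0.4661

Var(ȳ_str) = Σ Wₕ²(1−fₕ)sₕ²/nₕ with Wₕ = Nₕ/34935:
  Central: (9039/34935)²·(1−844/9039)·185600/844 = 13.346991
  North: (6922/34935)²·(1−1526/6922)·346000/1526 = 6.9391073
  South: (7375/34935)²·(1−455/7375)·141000/455 = 12.958488
  West: (11599/34935)²·(1−1597/11599)·20980/1597 = 1.2487815
  → Var(ȳ_str) = 34.493368.
Var(ȳ_srs) = (1 − 4422/34935)·374700/4422 = 74.009781.
deff = 34.493368 / 74.009781 = 0.4661.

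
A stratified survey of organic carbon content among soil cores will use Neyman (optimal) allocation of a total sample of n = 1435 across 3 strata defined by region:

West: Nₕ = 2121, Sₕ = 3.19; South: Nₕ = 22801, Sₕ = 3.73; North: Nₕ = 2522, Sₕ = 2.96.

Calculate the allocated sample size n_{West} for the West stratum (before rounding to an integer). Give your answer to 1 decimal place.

Neyman allocation: nₕ = n·NₕSₕ / Σⱼ NⱼSⱼ.
Σ NⱼSⱼ = 2121·3.19 + 22801·3.73 + 2522·2.96 = 99278.84.
n_{West} = 1435·2121·3.19 / 99278.84 = 97.8.

97.8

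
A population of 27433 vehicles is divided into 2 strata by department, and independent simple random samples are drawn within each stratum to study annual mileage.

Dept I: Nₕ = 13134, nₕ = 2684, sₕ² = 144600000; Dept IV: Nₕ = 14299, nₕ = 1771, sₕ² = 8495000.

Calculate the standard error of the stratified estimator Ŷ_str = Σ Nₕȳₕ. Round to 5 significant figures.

Var(Ŷ_str) = Σₕ Nₕ²(1 − fₕ)sₕ²/nₕ.
Dept I: 13134²·(1 − 2684/13134)·144600000/2684 = 7.3943343 × 10^12.
Dept IV: 14299²·(1 − 1771/14299)·8495000/1771 = 8.5927511 × 10^11.
Sum = 8.2536094 × 10^12.
SE = √(8.2536094 × 10^12) = 2.8729 × 10^6.

2.8729 × 10^6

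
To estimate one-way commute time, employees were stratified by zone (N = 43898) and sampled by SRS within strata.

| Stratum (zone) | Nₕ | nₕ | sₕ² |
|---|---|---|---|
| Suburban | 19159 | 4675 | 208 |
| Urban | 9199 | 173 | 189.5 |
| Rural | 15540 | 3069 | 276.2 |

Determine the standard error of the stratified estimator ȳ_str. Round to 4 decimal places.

0.2503

Var(ȳ_str) = Σₕ Wₕ²(1 − fₕ)sₕ²/nₕ with Wₕ = Nₕ/N, N = 43898.
Suburban: Wₕ = 0.43644357; term = 0.43644357²·(1 − 0.24401065)·208/4675 = 0.0064069835.
Urban: Wₕ = 0.20955397; term = 0.20955397²·(1 − 0.01880639)·189.5/173 = 0.047196478.
Rural: Wₕ = 0.35400246; term = 0.35400246²·(1 − 0.19749035)·276.2/3069 = 0.0090508551.
Sum = 0.062654317.
SE = √(0.062654317) = 0.2503.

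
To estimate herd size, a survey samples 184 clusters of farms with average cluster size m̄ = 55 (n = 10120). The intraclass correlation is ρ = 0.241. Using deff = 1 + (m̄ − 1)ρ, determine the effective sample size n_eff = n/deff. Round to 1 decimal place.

722.1

deff = 1 + (55 − 1)·0.241 = 1 + 13.014 = 14.014.
n_eff = 10120 / 14.014 = 722.1.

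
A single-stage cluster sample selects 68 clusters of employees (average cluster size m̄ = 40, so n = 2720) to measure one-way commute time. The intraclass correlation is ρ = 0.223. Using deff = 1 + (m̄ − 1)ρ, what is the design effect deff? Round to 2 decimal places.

deff = 1 + (40 − 1)·0.223 = 1 + 8.697 = 9.697.

9.70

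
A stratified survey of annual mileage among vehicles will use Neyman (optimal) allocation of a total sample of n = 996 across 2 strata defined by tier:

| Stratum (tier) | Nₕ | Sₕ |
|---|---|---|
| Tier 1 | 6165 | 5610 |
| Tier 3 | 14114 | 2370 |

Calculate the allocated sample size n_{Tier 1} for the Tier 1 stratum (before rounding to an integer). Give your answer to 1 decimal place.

Neyman allocation: nₕ = n·NₕSₕ / Σⱼ NⱼSⱼ.
Σ NⱼSⱼ = 6165·5610 + 14114·2370 = 6.803583 × 10^7.
n_{Tier 1} = 996·6165·5610 / (6.803583 × 10^7) = 506.3.

506.3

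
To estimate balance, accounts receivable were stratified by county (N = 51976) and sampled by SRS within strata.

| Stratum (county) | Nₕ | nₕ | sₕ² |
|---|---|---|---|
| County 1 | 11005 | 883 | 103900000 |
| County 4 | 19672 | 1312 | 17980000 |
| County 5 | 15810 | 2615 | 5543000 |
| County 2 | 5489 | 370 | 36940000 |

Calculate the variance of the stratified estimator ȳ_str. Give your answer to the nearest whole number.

7886

Var(ȳ_str) = Σₕ Wₕ²(1 − fₕ)sₕ²/nₕ with Wₕ = Nₕ/N, N = 51976.
County 1: Wₕ = 0.21173234; term = 0.21173234²·(1 − 0.08023626)·103900000/883 = 4851.8293.
County 4: Wₕ = 0.37848238; term = 0.37848238²·(1 − 0.06669378)·17980000/1312 = 1832.1935.
County 5: Wₕ = 0.30417885; term = 0.30417885²·(1 − 0.16540164)·5543000/2615 = 163.68495.
County 2: Wₕ = 0.10560643; term = 0.10560643²·(1 − 0.06740754)·36940000/370 = 1038.4075.
Sum = 7886.1153.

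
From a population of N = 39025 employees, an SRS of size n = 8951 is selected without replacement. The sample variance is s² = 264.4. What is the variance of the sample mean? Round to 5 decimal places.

0.02276

Under SRS without replacement, Var(ȳ) = (1 − f)·s²/n with f = n/N = 8951/39025 = 0.22936579.
Var(ȳ) = (1 − 0.22936579)·264.4/8951 = 0.77063421·0.029538599 = 0.022763455.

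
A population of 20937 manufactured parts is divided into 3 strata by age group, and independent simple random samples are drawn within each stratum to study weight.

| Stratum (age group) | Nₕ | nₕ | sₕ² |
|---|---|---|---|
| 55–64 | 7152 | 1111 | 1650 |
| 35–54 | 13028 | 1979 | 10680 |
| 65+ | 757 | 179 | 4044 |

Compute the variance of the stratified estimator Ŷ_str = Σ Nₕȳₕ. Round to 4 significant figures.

Var(Ŷ_str) = Σₕ Nₕ²(1 − fₕ)sₕ²/nₕ.
55–64: 7152²·(1 − 1111/7152)·1650/1111 = 6.4166186 × 10^7.
35–54: 13028²·(1 − 1979/13028)·10680/1979 = 7.7683035 × 10^8.
65+: 757²·(1 − 179/757)·4044/179 = 9.8851175 × 10^6.
Sum = 8.5088165 × 10^8.

8.509 × 10^8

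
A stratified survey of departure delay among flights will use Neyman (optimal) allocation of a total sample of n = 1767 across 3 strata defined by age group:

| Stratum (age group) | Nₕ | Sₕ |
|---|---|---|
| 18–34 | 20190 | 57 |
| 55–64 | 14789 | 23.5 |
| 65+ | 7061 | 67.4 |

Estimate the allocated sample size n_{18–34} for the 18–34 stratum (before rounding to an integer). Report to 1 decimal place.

Neyman allocation: nₕ = n·NₕSₕ / Σⱼ NⱼSⱼ.
Σ NⱼSⱼ = 20190·57 + 14789·23.5 + 7061·67.4 = 1.9742829 × 10^6.
n_{18–34} = 1767·20190·57 / (1.9742829 × 10^6) = 1030.0.

1030.0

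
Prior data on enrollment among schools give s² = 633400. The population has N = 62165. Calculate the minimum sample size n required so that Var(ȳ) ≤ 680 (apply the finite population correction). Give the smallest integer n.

Without fpc, n₀ = s²/D = 633400/680 = 931.4706.
With fpc, (1 − n/N)·s²/n ≤ D requires n ≥ n₀/(1 + n₀/N) = 931.4706/(1 + 931.4706/62165) = 917.7196.
Rounding up, n = 918.

918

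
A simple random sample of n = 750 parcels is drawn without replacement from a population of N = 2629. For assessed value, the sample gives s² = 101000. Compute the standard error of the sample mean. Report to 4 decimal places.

Under SRS without replacement, Var(ȳ) = (1 − f)·s²/n with f = n/N = 750/2629 = 0.28527957.
Var(ȳ) = (1 − 0.28527957)·101000/750 = 0.71472043·134.66667 = 96.249017.
SE(ȳ) = √(96.249017) = 9.8107.

9.8107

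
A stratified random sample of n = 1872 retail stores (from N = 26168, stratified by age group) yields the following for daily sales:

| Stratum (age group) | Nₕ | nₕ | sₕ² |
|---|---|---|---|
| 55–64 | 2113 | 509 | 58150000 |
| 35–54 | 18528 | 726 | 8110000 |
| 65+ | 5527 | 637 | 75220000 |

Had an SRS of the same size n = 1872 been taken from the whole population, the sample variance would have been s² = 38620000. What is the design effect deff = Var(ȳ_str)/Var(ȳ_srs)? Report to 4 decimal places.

Var(ȳ_str) = Σ Wₕ²(1−fₕ)sₕ²/nₕ with Wₕ = Nₕ/26168:
  55–64: (2113/26168)²·(1−509/2113)·58150000/509 = 565.45069
  35–54: (18528/26168)²·(1−726/18528)·8110000/726 = 5380.7215
  65+: (5527/26168)²·(1−637/5527)·75220000/637 = 4660.7001
  → Var(ȳ_str) = 10606.872.
Var(ȳ_srs) = (1 − 1872/26168)·38620000/1872 = 19154.494.
deff = 10606.872 / 19154.494 = 0.5538.

0.5538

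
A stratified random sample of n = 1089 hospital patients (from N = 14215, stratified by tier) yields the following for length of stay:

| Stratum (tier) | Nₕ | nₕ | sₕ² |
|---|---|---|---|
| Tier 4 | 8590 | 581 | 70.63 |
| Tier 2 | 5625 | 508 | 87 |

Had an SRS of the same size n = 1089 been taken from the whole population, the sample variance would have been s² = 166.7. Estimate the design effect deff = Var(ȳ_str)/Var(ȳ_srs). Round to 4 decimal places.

Var(ȳ_str) = Σ Wₕ²(1−fₕ)sₕ²/nₕ with Wₕ = Nₕ/14215:
  Tier 4: (8590/14215)²·(1−581/8590)·70.63/581 = 0.041389559
  Tier 2: (5625/14215)²·(1−508/5625)·87/508 = 0.02439494
  → Var(ȳ_str) = 0.065784499.
Var(ȳ_srs) = (1 − 1089/14215)·166.7/1089 = 0.14134917.
deff = 0.065784499 / 0.14134917 = 0.4654.

0.4654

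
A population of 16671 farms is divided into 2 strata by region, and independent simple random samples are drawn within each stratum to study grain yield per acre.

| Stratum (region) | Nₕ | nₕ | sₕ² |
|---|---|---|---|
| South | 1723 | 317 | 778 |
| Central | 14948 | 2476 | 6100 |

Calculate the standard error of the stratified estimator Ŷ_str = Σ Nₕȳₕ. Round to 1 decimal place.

Var(Ŷ_str) = Σₕ Nₕ²(1 − fₕ)sₕ²/nₕ.
South: 1723²·(1 − 317/1723)·778/317 = 5.9455349 × 10^6.
Central: 14948²·(1 − 2476/14948)·6100/2476 = 4.5930205 × 10^8.
Sum = 4.6524758 × 10^8.
SE = √(4.6524758 × 10^8) = 21569.6.

21569.6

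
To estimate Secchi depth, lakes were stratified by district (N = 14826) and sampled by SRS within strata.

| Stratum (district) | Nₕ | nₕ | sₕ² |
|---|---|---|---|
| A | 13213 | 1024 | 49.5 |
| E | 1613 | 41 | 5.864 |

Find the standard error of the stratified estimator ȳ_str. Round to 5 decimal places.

Var(ȳ_str) = Σₕ Wₕ²(1 − fₕ)sₕ²/nₕ with Wₕ = Nₕ/N, N = 14826.
A: Wₕ = 0.89120464; term = 0.89120464²·(1 − 0.07749943)·49.5/1024 = 0.035418223.
E: Wₕ = 0.10879536; term = 0.10879536²·(1 − 0.02541847)·5.864/41 = 0.0016498673.
Sum = 0.03706809.
SE = √(0.03706809) = 0.19253.

0.19253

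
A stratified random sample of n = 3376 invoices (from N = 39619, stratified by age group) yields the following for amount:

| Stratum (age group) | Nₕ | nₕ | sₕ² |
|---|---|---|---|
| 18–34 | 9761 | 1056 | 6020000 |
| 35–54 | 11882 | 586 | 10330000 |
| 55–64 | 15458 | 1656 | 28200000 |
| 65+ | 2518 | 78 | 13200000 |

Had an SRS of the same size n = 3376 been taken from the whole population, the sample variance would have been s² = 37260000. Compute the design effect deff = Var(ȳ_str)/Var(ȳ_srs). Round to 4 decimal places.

0.4747

Var(ȳ_str) = Σ Wₕ²(1−fₕ)sₕ²/nₕ with Wₕ = Nₕ/39619:
  18–34: (9761/39619)²·(1−1056/9761)·6020000/1056 = 308.59483
  35–54: (11882/39619)²·(1−586/11882)·10330000/586 = 1507.3355
  55–64: (15458/39619)²·(1−1656/15458)·28200000/1656 = 2314.606
  65+: (2518/39619)²·(1−78/2518)·13200000/78 = 662.39624
  → Var(ȳ_str) = 4792.9326.
Var(ȳ_srs) = (1 − 3376/39619)·37260000/3376 = 10096.272.
deff = 4792.9326 / 10096.272 = 0.4747.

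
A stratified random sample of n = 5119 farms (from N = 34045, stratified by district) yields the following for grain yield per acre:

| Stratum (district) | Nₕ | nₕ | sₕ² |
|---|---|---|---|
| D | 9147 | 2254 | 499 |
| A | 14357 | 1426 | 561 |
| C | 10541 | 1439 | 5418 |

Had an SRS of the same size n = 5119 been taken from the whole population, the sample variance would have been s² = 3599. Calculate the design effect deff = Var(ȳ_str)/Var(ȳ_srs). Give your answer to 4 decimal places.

0.6474

Var(ȳ_str) = Σ Wₕ²(1−fₕ)sₕ²/nₕ with Wₕ = Nₕ/34045:
  D: (9147/34045)²·(1−2254/9147)·499/2254 = 0.012042784
  A: (14357/34045)²·(1−1426/14357)·561/1426 = 0.063013336
  C: (10541/34045)²·(1−1439/10541)·5418/1439 = 0.31166654
  → Var(ȳ_str) = 0.38672266.
Var(ȳ_srs) = (1 − 5119/34045)·3599/5119 = 0.59735398.
deff = 0.38672266 / 0.59735398 = 0.6474.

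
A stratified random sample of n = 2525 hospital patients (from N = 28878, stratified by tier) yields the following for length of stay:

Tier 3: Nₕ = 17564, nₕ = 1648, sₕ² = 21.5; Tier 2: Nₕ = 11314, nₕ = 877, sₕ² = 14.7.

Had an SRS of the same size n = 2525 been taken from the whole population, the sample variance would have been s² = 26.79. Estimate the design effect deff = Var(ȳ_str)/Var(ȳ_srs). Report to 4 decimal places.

0.6968

Var(ȳ_str) = Σ Wₕ²(1−fₕ)sₕ²/nₕ with Wₕ = Nₕ/28878:
  Tier 3: (17564/28878)²·(1−1648/17564)·21.5/1648 = 0.0043732508
  Tier 2: (11314/28878)²·(1−877/11314)·14.7/877 = 0.0023734242
  → Var(ȳ_str) = 0.006746675.
Var(ȳ_srs) = (1 − 2525/28878)·26.79/2525 = 0.0096822052.
deff = 0.006746675 / 0.0096822052 = 0.6968.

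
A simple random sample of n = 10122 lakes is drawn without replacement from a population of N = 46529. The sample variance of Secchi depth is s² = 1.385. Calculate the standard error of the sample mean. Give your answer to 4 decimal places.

0.0103

Under SRS without replacement, Var(ȳ) = (1 − f)·s²/n with f = n/N = 10122/46529 = 0.21754175.
Var(ȳ) = (1 − 0.21754175)·1.385/10122 = 0.78245825·1.3683067 × 10^-4 = 1.0706428 × 10^-4.
SE(ȳ) = √(1.0706428 × 10^-4) = 0.0103.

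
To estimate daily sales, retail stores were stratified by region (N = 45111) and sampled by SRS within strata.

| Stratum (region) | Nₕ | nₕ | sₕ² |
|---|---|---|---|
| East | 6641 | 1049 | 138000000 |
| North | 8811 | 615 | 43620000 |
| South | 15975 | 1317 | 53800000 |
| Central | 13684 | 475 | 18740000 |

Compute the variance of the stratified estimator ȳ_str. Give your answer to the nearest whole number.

13122

Var(ȳ_str) = Σₕ Wₕ²(1 − fₕ)sₕ²/nₕ with Wₕ = Nₕ/N, N = 45111.
East: Wₕ = 0.14721465; term = 0.14721465²·(1 − 0.15795814)·138000000/1049 = 2400.708.
North: Wₕ = 0.19531822; term = 0.19531822²·(1 − 0.06979911)·43620000/615 = 2516.9396.
South: Wₕ = 0.35412649; term = 0.35412649²·(1 − 0.08244131)·53800000/1317 = 4700.5338.
Central: Wₕ = 0.30334065; term = 0.30334065²·(1 − 0.03471207)·18740000/475 = 3504.2419.
Sum = 13122.423.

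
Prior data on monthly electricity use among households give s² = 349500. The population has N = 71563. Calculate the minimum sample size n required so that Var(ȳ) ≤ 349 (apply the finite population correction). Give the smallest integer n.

Without fpc, n₀ = s²/D = 349500/349 = 1001.4327.
With fpc, (1 − n/N)·s²/n ≤ D requires n ≥ n₀/(1 + n₀/N) = 1001.4327/(1 + 1001.4327/71563) = 987.6123.
Rounding up, n = 988.

988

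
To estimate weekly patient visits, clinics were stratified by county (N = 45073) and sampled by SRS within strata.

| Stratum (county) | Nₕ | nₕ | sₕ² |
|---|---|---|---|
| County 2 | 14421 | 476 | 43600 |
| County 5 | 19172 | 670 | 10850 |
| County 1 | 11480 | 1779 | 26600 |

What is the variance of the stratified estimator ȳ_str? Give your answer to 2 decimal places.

Var(ȳ_str) = Σₕ Wₕ²(1 − fₕ)sₕ²/nₕ with Wₕ = Nₕ/N, N = 45073.
County 2: Wₕ = 0.31994764; term = 0.31994764²·(1 − 0.03300742)·43600/476 = 9.066935.
County 5: Wₕ = 0.42535443; term = 0.42535443²·(1 − 0.03494680)·10850/670 = 2.8275357.
County 1: Wₕ = 0.25469793; term = 0.25469793²·(1 − 0.15496516)·26600/1779 = 0.81965511.
Sum = 12.714126.

12.71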